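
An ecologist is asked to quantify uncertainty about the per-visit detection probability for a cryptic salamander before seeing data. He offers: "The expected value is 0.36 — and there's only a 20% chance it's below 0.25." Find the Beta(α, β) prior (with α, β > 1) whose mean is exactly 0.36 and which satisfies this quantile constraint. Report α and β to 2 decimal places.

α ≈ 5.02, β ≈ 8.92

With mean 0.36 fixed, write α = 0.36s, β = 0.64s where s = α+β.
Need P(θ < 0.25) = 0.2 under Beta(0.36s, 0.64s). Normal approximation: (q−m)/√(m(1−m)/s) ≈ z_{0.2} = -0.842, so s ≈ 0.36·0.64·(-0.842)²/(0.25−0.36)² = 13.5.
At s = 13.5: P(θ<0.25) ≈ 0.204. Adjusting to match 0.2 gives s ≈ 13.93.
So α = 0.36·13.93 ≈ 5.02, β = 0.64·13.93 ≈ 8.92.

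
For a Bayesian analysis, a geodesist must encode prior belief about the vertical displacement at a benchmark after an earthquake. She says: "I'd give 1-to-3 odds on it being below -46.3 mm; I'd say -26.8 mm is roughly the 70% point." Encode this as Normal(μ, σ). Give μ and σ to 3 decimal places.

μ = -35.329, σ = 16.265

The p-quantile of Normal(μ,σ) is μ + z_p·σ, with z_{0.25} = -0.6745 and z_{0.7} = 0.5244.
Eliminate σ: μ = (z₂·x₁ − z₁·x₂)/(z₂ − z₁) = (0.5244·-46.3 − (-0.6745)·-26.8)/1.199 = -35.329.
Then σ = (x₂ − x₁)/(z₂ − z₁) = (-26.8 − -46.3)/1.199 = 16.265.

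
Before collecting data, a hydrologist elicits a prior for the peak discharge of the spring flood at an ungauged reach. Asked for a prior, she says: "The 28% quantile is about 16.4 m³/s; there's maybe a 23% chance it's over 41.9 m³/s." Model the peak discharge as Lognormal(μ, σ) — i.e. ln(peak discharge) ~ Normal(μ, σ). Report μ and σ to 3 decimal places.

If T ~ Lognormal(μ,σ) then ln T ~ Normal(μ,σ), so the p-quantile of ln T is μ + z_p·σ.
ln(16.4) = 2.797 and ln(41.9) = 3.735; z_{0.28} = -0.5828, z_{0.77} = 0.7388.
σ = (3.735 − 2.797)/(0.7388 − (-0.5828)) = 0.710.
μ = 2.797 − (-0.5828)·0.710 = 3.211.

μ ≈ 3.211, σ ≈ 0.710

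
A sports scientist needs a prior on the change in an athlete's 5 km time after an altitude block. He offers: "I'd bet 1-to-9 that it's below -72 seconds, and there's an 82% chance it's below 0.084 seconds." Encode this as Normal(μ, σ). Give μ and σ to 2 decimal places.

μ = -29.95, σ = 32.81

The p-quantile of Normal(μ,σ) is μ + z_p·σ, with z_{0.1} = -1.282 and z_{0.82} = 0.9154.
Eliminate σ: μ = (z₂·x₁ − z₁·x₂)/(z₂ − z₁) = (0.9154·-72 − (-1.282)·0.084)/2.197 = -29.95.
Then σ = (x₂ − x₁)/(z₂ − z₁) = (0.084 − -72)/2.197 = 32.81.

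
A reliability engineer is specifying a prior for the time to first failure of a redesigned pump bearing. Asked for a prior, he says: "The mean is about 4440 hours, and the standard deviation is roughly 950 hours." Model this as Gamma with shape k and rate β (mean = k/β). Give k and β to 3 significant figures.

For Gamma(k, rate β): mean = k/β, variance = k/β², so CV = 1/√k.
CV = SD/mean = 950/4440 = 0.214, hence k = 1/CV² = 21.8.
Then β = k/mean = 21.8/4440 = 0.00492.

k ≈ 21.8, β ≈ 0.00492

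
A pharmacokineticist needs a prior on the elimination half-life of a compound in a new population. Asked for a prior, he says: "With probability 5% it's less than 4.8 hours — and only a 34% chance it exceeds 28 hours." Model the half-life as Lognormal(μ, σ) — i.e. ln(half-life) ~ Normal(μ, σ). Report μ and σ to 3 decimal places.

If T ~ Lognormal(μ,σ) then ln T ~ Normal(μ,σ), so the p-quantile of ln T is μ + z_p·σ.
ln(4.8) = 1.569 and ln(28) = 3.332; z_{0.05} = -1.645, z_{0.66} = 0.4125.
σ = (3.332 − 1.569)/(0.4125 − (-1.645)) = 0.857.
μ = 1.569 − (-1.645)·0.857 = 2.979.

μ ≈ 2.979, σ ≈ 0.857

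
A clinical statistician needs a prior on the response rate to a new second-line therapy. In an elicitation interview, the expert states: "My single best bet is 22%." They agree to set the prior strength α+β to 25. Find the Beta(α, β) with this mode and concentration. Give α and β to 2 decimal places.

For α,β > 1 the Beta mode is (α−1)/(α+β−2). With α+β = 25, the mode is (α−1)/23.
Set (α−1)/23 = 0.22 → α = 1 + 0.22·23 = 6.06.
β = 25 − α = 18.94.

α = 6.06, β = 18.94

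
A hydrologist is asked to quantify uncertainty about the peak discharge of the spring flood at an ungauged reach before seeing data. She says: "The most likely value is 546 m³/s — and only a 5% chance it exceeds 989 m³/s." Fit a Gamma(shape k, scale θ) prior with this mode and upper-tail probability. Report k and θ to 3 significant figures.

Gamma(k,θ) with k>1 has mode (k−1)θ, so θ = 546/(k−1).
Need P(X < 989) = 0.95 with θ tied to k this way. Start at k = 2, θ = 546: P(X<989) ≈ 0.541.
Too low — raise k to concentrate. Iterating converges to k ≈ 8.89.
Then θ = 546/(8.89−1) ≈ 69.2.

k ≈ 8.89, θ ≈ 69.2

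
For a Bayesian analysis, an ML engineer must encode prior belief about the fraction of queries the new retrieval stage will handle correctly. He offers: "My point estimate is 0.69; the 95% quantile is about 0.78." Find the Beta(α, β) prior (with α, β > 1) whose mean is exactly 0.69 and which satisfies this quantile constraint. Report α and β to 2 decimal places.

With mean 0.69 fixed, write α = 0.69s, β = 0.31s where s = α+β.
Need P(θ < 0.78) = 0.95 under Beta(0.69s, 0.31s). Normal approximation: (q−m)/√(m(1−m)/s) ≈ z_{0.95} = 1.64, so s ≈ 0.69·0.31·(1.64)²/(0.78−0.69)² = 71.4.
At s = 71.4: P(θ<0.78) ≈ 0.958. Adjusting to match 0.95 gives s ≈ 65.41.
So α = 0.69·65.41 ≈ 45.14, β = 0.31·65.41 ≈ 20.28.

α ≈ 45.14, β ≈ 20.28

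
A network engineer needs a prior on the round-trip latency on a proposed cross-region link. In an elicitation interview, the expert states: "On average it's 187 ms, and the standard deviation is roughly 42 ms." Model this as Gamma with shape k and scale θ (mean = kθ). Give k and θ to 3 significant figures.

k ≈ 19.8, θ ≈ 9.43

For Gamma(k, scale θ): mean = kθ, variance = kθ², so CV = 1/√k.
CV = SD/mean = 42/187 = 0.2246, hence k = 1/CV² = 19.8.
Then θ = mean/k = 187/19.8 = 9.43.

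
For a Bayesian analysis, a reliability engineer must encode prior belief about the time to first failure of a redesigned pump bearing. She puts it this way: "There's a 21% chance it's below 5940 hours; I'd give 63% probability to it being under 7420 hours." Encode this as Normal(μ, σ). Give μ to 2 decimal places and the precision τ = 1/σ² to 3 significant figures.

μ = 6988.52, τ = 5.92e-07

For Normal(μ,σ), the p-quantile is μ + z_p·σ. Here z_{0.21} = -0.8064, z_{0.63} = 0.3319.
So 5940 = μ − 0.8064σ and 7420 = μ + 0.3319σ.
Subtracting: σ = (7420 − 5940)/(0.3319 − (-0.8064)) = 1300.21.
Then μ = 5940 − (-0.8064)·1300.21 = 6988.52.
Precision τ = 1/σ² = 1/1300² = 5.92e-07.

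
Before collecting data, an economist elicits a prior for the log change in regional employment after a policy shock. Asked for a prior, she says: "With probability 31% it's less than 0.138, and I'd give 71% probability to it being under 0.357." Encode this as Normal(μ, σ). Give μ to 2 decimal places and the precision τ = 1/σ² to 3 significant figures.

The p-quantile of Normal(μ,σ) is μ + z_p·σ, with z_{0.31} = -0.4959 and z_{0.71} = 0.5534.
Eliminate σ: μ = (z₂·x₁ − z₁·x₂)/(z₂ − z₁) = (0.5534·0.138 − (-0.4959)·0.357)/1.049 = 0.24.
Then σ = (x₂ − x₁)/(z₂ − z₁) = (0.357 − 0.138)/1.049 = 0.21.
Precision τ = 1/σ² = 1/0.2087² = 23.

μ = 0.24, τ = 23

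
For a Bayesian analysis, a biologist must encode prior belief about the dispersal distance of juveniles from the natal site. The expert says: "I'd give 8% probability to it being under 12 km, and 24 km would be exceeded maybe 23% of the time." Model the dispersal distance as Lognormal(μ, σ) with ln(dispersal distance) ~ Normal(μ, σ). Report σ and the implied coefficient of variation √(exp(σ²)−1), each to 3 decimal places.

σ ≈ 0.323, CV ≈ 0.332

If T ~ Lognormal(μ,σ) then ln T ~ Normal(μ,σ), so the p-quantile of ln T is μ + z_p·σ.
ln(12) = 2.485 and ln(24) = 3.178; z_{0.08} = -1.405, z_{0.77} = 0.7388.
σ = (3.178 − 2.485)/(0.7388 − (-1.405)) = 0.323.
μ = 2.485 − (-1.405)·0.323 = 2.939.
CV = √(exp(σ²)−1) = √(exp(0.1045)−1) = 0.332.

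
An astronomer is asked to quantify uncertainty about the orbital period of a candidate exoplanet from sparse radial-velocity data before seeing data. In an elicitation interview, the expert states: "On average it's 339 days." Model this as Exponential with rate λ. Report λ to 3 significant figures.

λ ≈ 0.00295

Exponential mean = 1/λ, so λ = 1/339.0 = 0.00295.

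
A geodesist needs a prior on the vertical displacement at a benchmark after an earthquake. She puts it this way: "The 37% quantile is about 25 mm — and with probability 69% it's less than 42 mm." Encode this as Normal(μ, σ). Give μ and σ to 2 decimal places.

μ = 31.82, σ = 20.54

For Normal(μ,σ), the p-quantile is μ + z_p·σ. Here z_{0.37} = -0.3319, z_{0.69} = 0.4959.
So 25 = μ − 0.3319σ and 42 = μ + 0.4959σ.
Subtracting: σ = (42 − 25)/(0.4959 − (-0.3319)) = 20.54.
Then μ = 25 − (-0.3319)·20.54 = 31.82.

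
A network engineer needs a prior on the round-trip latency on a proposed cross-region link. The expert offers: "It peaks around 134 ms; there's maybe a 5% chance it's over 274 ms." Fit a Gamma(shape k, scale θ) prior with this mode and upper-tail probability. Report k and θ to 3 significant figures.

Gamma(k,θ) with k>1 has mode (k−1)θ, so θ = 134/(k−1).
Need P(X < 274) = 0.95 with θ tied to k this way. Start at k = 2, θ = 134: P(X<274) ≈ 0.606.
Too low — raise k to concentrate. Iterating converges to k ≈ 6.41.
Then θ = 134/(6.41−1) ≈ 24.8.

k ≈ 6.41, θ ≈ 24.8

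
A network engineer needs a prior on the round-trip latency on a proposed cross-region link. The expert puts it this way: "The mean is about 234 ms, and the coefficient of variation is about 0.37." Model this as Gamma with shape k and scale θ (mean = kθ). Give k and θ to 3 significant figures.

For Gamma(k, scale θ): mean = kθ, variance = kθ², so CV = 1/√k.
CV = 0.37, hence k = 1/CV² = 7.3.
Then θ = mean/k = 234/7.3 = 32.

k ≈ 7.3, θ ≈ 32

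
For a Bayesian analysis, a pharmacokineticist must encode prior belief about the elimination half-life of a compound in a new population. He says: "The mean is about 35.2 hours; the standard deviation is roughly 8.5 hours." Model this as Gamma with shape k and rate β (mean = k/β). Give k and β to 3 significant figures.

k ≈ 17.1, β ≈ 0.487

For Gamma(k, rate β): mean = k/β, variance = k/β², so CV = 1/√k.
CV = SD/mean = 8.5/35.2 = 0.2415, hence k = 1/CV² = 17.1.
Then β = k/mean = 17.1/35.2 = 0.487.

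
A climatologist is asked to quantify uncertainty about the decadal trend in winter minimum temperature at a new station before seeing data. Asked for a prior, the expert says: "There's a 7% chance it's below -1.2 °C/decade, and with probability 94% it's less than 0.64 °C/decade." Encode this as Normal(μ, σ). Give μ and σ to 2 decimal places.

For Normal(μ,σ), the p-quantile is μ + z_p·σ. Here z_{0.07} = -1.476, z_{0.94} = 1.555.
So -1.2 = μ − 1.476σ and 0.64 = μ + 1.555σ.
Subtracting: σ = (0.64 − -1.2)/(1.555 − (-1.476)) = 0.61.
Then μ = -1.2 − (-1.476)·0.61 = -0.30.

μ = -0.30, σ = 0.61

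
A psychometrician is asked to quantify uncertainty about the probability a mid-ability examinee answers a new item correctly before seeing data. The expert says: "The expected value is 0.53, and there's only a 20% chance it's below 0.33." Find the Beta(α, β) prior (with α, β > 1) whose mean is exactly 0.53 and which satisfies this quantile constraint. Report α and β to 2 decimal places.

α ≈ 2.37, β ≈ 2.10

With mean 0.53 fixed, write α = 0.53s, β = 0.47s where s = α+β.
Need P(θ < 0.33) = 0.2 under Beta(0.53s, 0.47s). Normal approximation: (q−m)/√(m(1−m)/s) ≈ z_{0.2} = -0.842, so s ≈ 0.53·0.47·(-0.842)²/(0.33−0.53)² = 4.4.
At s = 4.4: P(θ<0.33) ≈ 0.202. Adjusting to match 0.2 gives s ≈ 4.47.
So α = 0.53·4.47 ≈ 2.37, β = 0.47·4.47 ≈ 2.10.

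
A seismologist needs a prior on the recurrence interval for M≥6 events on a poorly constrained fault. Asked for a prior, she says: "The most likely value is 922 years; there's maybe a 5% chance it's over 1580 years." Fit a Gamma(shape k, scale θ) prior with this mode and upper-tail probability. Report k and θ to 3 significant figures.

k ≈ 10.6, θ ≈ 95.8

Gamma(k,θ) with k>1 has mode (k−1)θ, so θ = 922/(k−1).
Need P(X < 1580) = 0.95 with θ tied to k this way. Start at k = 2, θ = 922: P(X<1580) ≈ 0.511.
Too low — raise k to concentrate. Iterating converges to k ≈ 10.6.
Then θ = 922/(10.6−1) ≈ 95.8.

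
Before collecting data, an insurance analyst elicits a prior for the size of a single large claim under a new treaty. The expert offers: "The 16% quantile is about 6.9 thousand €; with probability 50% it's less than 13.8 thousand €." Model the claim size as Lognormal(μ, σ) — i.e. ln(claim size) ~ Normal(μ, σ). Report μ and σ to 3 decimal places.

μ ≈ 2.625, σ ≈ 0.697

If T ~ Lognormal(μ,σ) then ln T ~ Normal(μ,σ), so the p-quantile of ln T is μ + z_p·σ.
ln(6.9) = 1.932 and ln(13.8) = 2.625; z_{0.16} = -0.9945, z_{0.5} = 0.
σ = (2.625 − 1.932)/(0 − (-0.9945)) = 0.697.
μ = 1.932 − (-0.9945)·0.697 = 2.625.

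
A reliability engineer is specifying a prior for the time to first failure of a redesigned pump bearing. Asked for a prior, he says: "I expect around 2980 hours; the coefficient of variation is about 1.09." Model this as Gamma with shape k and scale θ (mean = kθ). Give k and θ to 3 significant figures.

For Gamma(k, scale θ): mean = kθ, variance = kθ², so CV = 1/√k.
CV = 1.09, hence k = 1/CV² = 0.842.
Then θ = mean/k = 2980/0.842 = 3540.

k ≈ 0.842, θ ≈ 3540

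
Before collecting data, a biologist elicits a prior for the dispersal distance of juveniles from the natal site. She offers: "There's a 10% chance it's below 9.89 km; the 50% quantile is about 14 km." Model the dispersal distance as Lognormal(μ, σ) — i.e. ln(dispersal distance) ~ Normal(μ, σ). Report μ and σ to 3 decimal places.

If T ~ Lognormal(μ,σ) then ln T ~ Normal(μ,σ), so the p-quantile of ln T is μ + z_p·σ.
ln(9.89) = 2.292 and ln(14) = 2.639; z_{0.1} = -1.282, z_{0.5} = 0.
σ = (2.639 − 2.292)/(0 − (-1.282)) = 0.271.
μ = 2.292 − (-1.282)·0.271 = 2.639.

μ ≈ 2.639, σ ≈ 0.271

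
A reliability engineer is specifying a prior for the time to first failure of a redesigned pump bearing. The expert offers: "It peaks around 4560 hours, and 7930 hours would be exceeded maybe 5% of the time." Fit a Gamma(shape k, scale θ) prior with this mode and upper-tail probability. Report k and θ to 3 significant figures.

k ≈ 10.1, θ ≈ 500

Gamma(k,θ) with k>1 has mode (k−1)θ, so θ = 4560/(k−1).
Need P(X < 7930) = 0.95 with θ tied to k this way. Start at k = 2, θ = 4560: P(X<7930) ≈ 0.519.
Too low — raise k to concentrate. Iterating converges to k ≈ 10.1.
Then θ = 4560/(10.1−1) ≈ 500.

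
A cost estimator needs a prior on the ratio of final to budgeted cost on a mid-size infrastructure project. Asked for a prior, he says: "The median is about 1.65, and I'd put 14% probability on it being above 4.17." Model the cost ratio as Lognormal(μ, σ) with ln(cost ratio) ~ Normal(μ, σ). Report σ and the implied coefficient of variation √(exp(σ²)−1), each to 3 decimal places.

σ ≈ 0.858, CV ≈ 1.043

If T ~ Lognormal(μ,σ) then ln T ~ Normal(μ,σ), so the p-quantile of ln T is μ + z_p·σ.
ln(1.65) = 0.5008 and ln(4.17) = 1.428; z_{0.5} = 0, z_{0.86} = 1.08.
σ = (1.428 − 0.5008)/(1.08 − (0)) = 0.858.
μ = 0.5008 − (0)·0.858 = 0.501.
CV = √(exp(σ²)−1) = √(exp(0.7365)−1) = 1.043.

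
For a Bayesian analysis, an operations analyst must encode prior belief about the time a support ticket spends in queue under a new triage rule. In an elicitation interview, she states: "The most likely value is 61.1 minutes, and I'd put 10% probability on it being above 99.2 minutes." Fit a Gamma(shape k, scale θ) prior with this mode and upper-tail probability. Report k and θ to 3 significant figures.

k ≈ 9.02, θ ≈ 7.62

Gamma(k,θ) with k>1 has mode (k−1)θ, so θ = 61.1/(k−1).
Need P(X < 99.2) = 0.9 with θ tied to k this way. Start at k = 2, θ = 61.1: P(X<99.2) ≈ 0.483.
Too low — raise k to concentrate. Iterating converges to k ≈ 9.02.
Then θ = 61.1/(9.02−1) ≈ 7.62.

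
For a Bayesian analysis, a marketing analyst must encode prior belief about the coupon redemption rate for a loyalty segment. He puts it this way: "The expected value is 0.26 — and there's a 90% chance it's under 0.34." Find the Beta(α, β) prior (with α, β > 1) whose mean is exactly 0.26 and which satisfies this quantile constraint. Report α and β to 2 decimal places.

With mean 0.26 fixed, write α = 0.26s, β = 0.74s where s = α+β.
Need P(θ < 0.34) = 0.9 under Beta(0.26s, 0.74s). Normal approximation: (q−m)/√(m(1−m)/s) ≈ z_{0.9} = 1.28, so s ≈ 0.26·0.74·(1.28)²/(0.34−0.26)² = 49.4.
At s = 49.4: P(θ<0.34) ≈ 0.896. Adjusting to match 0.9 gives s ≈ 51.32.
So α = 0.26·51.32 ≈ 13.34, β = 0.74·51.32 ≈ 37.98.

α ≈ 13.34, β ≈ 37.98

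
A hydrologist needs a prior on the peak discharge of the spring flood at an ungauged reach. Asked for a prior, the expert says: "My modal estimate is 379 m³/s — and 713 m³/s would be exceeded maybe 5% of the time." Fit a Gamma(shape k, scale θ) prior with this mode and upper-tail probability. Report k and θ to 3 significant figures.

k ≈ 7.96, θ ≈ 54.4

Gamma(k,θ) with k>1 has mode (k−1)θ, so θ = 379/(k−1).
Need P(X < 713) = 0.95 with θ tied to k this way. Start at k = 2, θ = 379: P(X<713) ≈ 0.561.
Too low — raise k to concentrate. Iterating converges to k ≈ 7.96.
Then θ = 379/(7.96−1) ≈ 54.4.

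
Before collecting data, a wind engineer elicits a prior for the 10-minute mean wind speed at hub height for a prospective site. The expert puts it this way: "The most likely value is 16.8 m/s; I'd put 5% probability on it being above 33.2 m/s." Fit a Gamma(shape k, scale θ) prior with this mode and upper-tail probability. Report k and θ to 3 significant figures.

Gamma(k,θ) with k>1 has mode (k−1)θ, so θ = 16.8/(k−1).
Need P(X < 33.2) = 0.95 with θ tied to k this way. Start at k = 2, θ = 16.8: P(X<33.2) ≈ 0.588.
Too low — raise k to concentrate. Iterating converges to k ≈ 6.98.
Then θ = 16.8/(6.98−1) ≈ 2.81.

k ≈ 6.98, θ ≈ 2.81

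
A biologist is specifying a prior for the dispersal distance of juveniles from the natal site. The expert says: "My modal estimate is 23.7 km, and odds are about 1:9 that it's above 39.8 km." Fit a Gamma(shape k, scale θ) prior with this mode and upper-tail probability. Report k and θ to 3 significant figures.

k ≈ 8.03, θ ≈ 3.37

Gamma(k,θ) with k>1 has mode (k−1)θ, so θ = 23.7/(k−1).
Need P(X < 39.8) = 0.9 with θ tied to k this way. Start at k = 2, θ = 23.7: P(X<39.8) ≈ 0.500.
Too low — raise k to concentrate. Iterating converges to k ≈ 8.03.
Then θ = 23.7/(8.03−1) ≈ 3.37.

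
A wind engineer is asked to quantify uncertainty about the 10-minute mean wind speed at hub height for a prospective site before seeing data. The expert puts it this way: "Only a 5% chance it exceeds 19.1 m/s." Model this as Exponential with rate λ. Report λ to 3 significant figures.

λ ≈ 0.157

P(T > 19.1) = e^(−λ·19.1) = 0.05, so λ = −ln(0.05)/19.1 = 0.157.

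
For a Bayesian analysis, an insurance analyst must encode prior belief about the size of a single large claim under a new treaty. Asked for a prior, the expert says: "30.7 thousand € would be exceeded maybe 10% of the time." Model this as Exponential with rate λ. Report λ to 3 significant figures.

P(T > 30.7) = e^(−λ·30.7) = 0.1, so λ = −ln(0.1)/30.7 = 0.075.

λ ≈ 0.075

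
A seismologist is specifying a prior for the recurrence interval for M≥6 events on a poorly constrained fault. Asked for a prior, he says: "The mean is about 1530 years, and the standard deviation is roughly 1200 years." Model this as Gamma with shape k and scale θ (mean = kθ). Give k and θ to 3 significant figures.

For Gamma(k, scale θ): mean = kθ, variance = kθ², so CV = 1/√k.
CV = SD/mean = 1200/1530 = 0.7843, hence k = 1/CV² = 1.63.
Then θ = mean/k = 1530/1.63 = 941.

k ≈ 1.63, θ ≈ 941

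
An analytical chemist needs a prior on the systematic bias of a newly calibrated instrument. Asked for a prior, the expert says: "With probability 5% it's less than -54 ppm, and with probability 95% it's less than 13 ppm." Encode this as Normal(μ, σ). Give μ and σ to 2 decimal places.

For Normal(μ,σ), the p-quantile is μ + z_p·σ. Here z_{0.05} = -1.645, z_{0.95} = 1.645.
So -54 = μ − 1.645σ and 13 = μ + 1.645σ.
Subtracting: σ = (13 − -54)/(1.645 − (-1.645)) = 20.37.
Then μ = -54 − (-1.645)·20.37 = -20.50.

μ = -20.50, σ = 20.37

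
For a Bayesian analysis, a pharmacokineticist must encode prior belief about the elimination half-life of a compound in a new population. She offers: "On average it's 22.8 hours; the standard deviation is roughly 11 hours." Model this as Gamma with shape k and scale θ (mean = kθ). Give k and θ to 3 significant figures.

For Gamma(k, scale θ): mean = kθ, variance = kθ², so CV = 1/√k.
CV = SD/mean = 11/22.8 = 0.4825, hence k = 1/CV² = 4.3.
Then θ = mean/k = 22.8/4.3 = 5.31.

k ≈ 4.3, θ ≈ 5.31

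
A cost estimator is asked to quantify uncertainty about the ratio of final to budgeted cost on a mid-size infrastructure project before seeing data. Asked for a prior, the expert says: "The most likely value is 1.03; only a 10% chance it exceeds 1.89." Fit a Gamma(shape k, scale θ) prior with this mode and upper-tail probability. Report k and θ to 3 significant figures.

Gamma(k,θ) with k>1 has mode (k−1)θ, so θ = 1.03/(k−1).
Need P(X < 1.89) = 0.9 with θ tied to k this way. Start at k = 2, θ = 1.03: P(X<1.89) ≈ 0.547.
Too low — raise k to concentrate. Iterating converges to k ≈ 6.18.
Then θ = 1.03/(6.18−1) ≈ 0.199.

k ≈ 6.18, θ ≈ 0.199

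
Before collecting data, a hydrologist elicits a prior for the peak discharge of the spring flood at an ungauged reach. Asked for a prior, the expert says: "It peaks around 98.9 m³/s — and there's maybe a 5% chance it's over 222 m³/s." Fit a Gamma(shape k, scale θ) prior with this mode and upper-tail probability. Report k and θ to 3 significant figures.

Gamma(k,θ) with k>1 has mode (k−1)θ, so θ = 98.9/(k−1).
Need P(X < 222) = 0.95 with θ tied to k this way. Start at k = 2, θ = 98.9: P(X<222) ≈ 0.656.
Too low — raise k to concentrate. Iterating converges to k ≈ 5.2.
Then θ = 98.9/(5.2−1) ≈ 23.5.

k ≈ 5.2, θ ≈ 23.5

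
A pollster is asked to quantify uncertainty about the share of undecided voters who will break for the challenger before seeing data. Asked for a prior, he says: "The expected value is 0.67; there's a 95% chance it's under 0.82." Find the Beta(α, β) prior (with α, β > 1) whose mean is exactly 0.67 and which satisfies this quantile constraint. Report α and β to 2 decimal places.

With mean 0.67 fixed, write α = 0.67s, β = 0.33s where s = α+β.
Need P(θ < 0.82) = 0.95 under Beta(0.67s, 0.33s). Normal approximation: (q−m)/√(m(1−m)/s) ≈ z_{0.95} = 1.64, so s ≈ 0.67·0.33·(1.64)²/(0.82−0.67)² = 26.6.
At s = 26.6: P(θ<0.82) ≈ 0.963. Adjusting to match 0.95 gives s ≈ 22.74.
So α = 0.67·22.74 ≈ 15.23, β = 0.33·22.74 ≈ 7.50.

α ≈ 15.23, β ≈ 7.50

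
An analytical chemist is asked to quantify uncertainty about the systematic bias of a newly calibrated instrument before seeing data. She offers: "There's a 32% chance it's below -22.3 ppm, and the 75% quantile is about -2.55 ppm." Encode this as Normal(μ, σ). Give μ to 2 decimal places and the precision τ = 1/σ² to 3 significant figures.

The p-quantile of Normal(μ,σ) is μ + z_p·σ, with z_{0.32} = -0.4677 and z_{0.75} = 0.6745.
Eliminate σ: μ = (z₂·x₁ − z₁·x₂)/(z₂ − z₁) = (0.6745·-22.3 − (-0.4677)·-2.55)/1.142 = -14.21.
Then σ = (x₂ − x₁)/(z₂ − z₁) = (-2.55 − -22.3)/1.142 = 17.29.
Precision τ = 1/σ² = 1/17.29² = 0.00334.

μ = -14.21, τ = 0.00334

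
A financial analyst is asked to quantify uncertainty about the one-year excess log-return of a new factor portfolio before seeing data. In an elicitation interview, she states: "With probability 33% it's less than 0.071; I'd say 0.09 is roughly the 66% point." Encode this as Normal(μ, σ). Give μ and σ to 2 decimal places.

μ = 0.08, σ = 0.02

For Normal(μ,σ), the p-quantile is μ + z_p·σ. Here z_{0.33} = -0.4399, z_{0.66} = 0.4125.
So 0.071 = μ − 0.4399σ and 0.09 = μ + 0.4125σ.
Subtracting: σ = (0.09 − 0.071)/(0.4125 − (-0.4399)) = 0.02.
Then μ = 0.071 − (-0.4399)·0.02 = 0.08.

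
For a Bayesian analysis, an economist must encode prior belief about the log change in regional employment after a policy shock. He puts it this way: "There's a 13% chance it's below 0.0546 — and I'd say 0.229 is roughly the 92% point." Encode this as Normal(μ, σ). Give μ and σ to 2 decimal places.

μ = 0.13, σ = 0.07

The p-quantile of Normal(μ,σ) is μ + z_p·σ, with z_{0.13} = -1.126 and z_{0.92} = 1.405.
Eliminate σ: μ = (z₂·x₁ − z₁·x₂)/(z₂ − z₁) = (1.405·0.0546 − (-1.126)·0.229)/2.531 = 0.13.
Then σ = (x₂ − x₁)/(z₂ − z₁) = (0.229 − 0.0546)/2.531 = 0.07.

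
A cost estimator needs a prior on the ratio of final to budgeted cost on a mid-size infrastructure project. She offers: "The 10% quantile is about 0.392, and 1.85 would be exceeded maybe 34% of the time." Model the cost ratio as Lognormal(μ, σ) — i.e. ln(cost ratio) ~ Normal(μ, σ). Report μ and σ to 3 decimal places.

If T ~ Lognormal(μ,σ) then ln T ~ Normal(μ,σ), so the p-quantile of ln T is μ + z_p·σ.
ln(0.392) = -0.9365 and ln(1.85) = 0.6152; z_{0.1} = -1.282, z_{0.66} = 0.4125.
σ = (0.6152 − -0.9365)/(0.4125 − (-1.282)) = 0.916.
μ = -0.9365 − (-1.282)·0.916 = 0.237.

μ ≈ 0.237, σ ≈ 0.916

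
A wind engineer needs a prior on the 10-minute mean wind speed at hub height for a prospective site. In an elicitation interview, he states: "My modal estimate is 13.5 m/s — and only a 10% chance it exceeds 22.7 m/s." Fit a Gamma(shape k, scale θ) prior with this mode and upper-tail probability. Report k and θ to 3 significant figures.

Gamma(k,θ) with k>1 has mode (k−1)θ, so θ = 13.5/(k−1).
Need P(X < 22.7) = 0.9 with θ tied to k this way. Start at k = 2, θ = 13.5: P(X<22.7) ≈ 0.501.
Too low — raise k to concentrate. Iterating converges to k ≈ 8.
Then θ = 13.5/(8−1) ≈ 1.93.

k ≈ 8, θ ≈ 1.93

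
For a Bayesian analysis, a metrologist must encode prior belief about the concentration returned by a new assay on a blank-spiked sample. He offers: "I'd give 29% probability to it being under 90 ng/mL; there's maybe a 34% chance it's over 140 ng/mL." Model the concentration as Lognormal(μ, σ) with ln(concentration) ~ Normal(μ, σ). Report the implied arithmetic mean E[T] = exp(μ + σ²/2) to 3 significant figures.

If T ~ Lognormal(μ,σ) then ln T ~ Normal(μ,σ), so the p-quantile of ln T is μ + z_p·σ.
ln(90) = 4.5 and ln(140) = 4.942; z_{0.29} = -0.5534, z_{0.66} = 0.4125.
σ = (4.942 − 4.5)/(0.4125 − (-0.5534)) = 0.457.
μ = 4.5 − (-0.5534)·0.457 = 4.753.
E[T] = exp(μ + σ²/2) = exp(4.753 + 0.1046) = 129 ng/mL.

E[T] ≈ 129 ng/mL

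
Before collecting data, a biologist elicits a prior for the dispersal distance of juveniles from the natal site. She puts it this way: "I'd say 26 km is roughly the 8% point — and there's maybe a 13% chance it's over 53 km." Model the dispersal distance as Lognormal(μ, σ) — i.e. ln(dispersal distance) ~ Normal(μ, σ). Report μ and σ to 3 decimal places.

μ ≈ 3.653, σ ≈ 0.281

If T ~ Lognormal(μ,σ) then ln T ~ Normal(μ,σ), so the p-quantile of ln T is μ + z_p·σ.
ln(26) = 3.258 and ln(53) = 3.97; z_{0.08} = -1.405, z_{0.87} = 1.126.
σ = (3.97 − 3.258)/(1.126 − (-1.405)) = 0.281.
μ = 3.258 − (-1.405)·0.281 = 3.653.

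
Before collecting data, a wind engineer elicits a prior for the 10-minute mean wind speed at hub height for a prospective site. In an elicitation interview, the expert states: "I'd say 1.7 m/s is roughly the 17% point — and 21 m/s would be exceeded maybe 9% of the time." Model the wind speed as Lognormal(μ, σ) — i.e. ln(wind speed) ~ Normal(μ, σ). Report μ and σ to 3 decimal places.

μ ≈ 1.576, σ ≈ 1.095

If T ~ Lognormal(μ,σ) then ln T ~ Normal(μ,σ), so the p-quantile of ln T is μ + z_p·σ.
ln(1.7) = 0.5306 and ln(21) = 3.045; z_{0.17} = -0.9542, z_{0.91} = 1.341.
σ = (3.045 − 0.5306)/(1.341 − (-0.9542)) = 1.095.
μ = 0.5306 − (-0.9542)·1.095 = 1.576.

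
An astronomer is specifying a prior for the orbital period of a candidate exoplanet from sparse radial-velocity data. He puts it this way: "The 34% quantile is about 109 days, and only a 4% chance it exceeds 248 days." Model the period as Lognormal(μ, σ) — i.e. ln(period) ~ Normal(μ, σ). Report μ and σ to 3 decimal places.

μ ≈ 4.848, σ ≈ 0.380

If T ~ Lognormal(μ,σ) then ln T ~ Normal(μ,σ), so the p-quantile of ln T is μ + z_p·σ.
ln(109) = 4.691 and ln(248) = 5.513; z_{0.34} = -0.4125, z_{0.96} = 1.751.
σ = (5.513 − 4.691)/(1.751 − (-0.4125)) = 0.380.
μ = 4.691 − (-0.4125)·0.380 = 4.848.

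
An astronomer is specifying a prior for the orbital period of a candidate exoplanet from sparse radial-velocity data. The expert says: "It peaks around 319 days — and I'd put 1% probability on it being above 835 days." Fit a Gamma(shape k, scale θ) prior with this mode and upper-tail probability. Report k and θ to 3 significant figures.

k ≈ 6.02, θ ≈ 63.6

Gamma(k,θ) with k>1 has mode (k−1)θ, so θ = 319/(k−1).
Need P(X < 835) = 0.99 with θ tied to k this way. Start at k = 2, θ = 319: P(X<835) ≈ 0.736.
Too low — raise k to concentrate. Iterating converges to k ≈ 6.02.
Then θ = 319/(6.02−1) ≈ 63.6.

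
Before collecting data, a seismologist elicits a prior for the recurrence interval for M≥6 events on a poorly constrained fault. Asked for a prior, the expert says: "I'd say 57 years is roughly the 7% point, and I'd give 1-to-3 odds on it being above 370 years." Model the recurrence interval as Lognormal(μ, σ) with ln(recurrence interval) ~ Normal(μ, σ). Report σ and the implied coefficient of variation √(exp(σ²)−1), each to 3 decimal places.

If T ~ Lognormal(μ,σ) then ln T ~ Normal(μ,σ), so the p-quantile of ln T is μ + z_p·σ.
ln(57) = 4.043 and ln(370) = 5.914; z_{0.07} = -1.476, z_{0.75} = 0.6745.
σ = (5.914 − 4.043)/(0.6745 − (-1.476)) = 0.870.
μ = 4.043 − (-1.476)·0.870 = 5.327.
CV = √(exp(σ²)−1) = √(exp(0.7567)−1) = 1.064.

σ ≈ 0.870, CV ≈ 1.064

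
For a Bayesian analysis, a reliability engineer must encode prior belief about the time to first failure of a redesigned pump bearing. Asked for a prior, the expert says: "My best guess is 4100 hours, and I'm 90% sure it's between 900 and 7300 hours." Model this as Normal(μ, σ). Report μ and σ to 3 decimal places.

A symmetric 90% interval runs μ ± z·σ with z = 1.645.
Half-width = 3200, so σ = 3200/1.645 = 1945.462.
μ is the stated best guess, 4100.000.

μ = 4100.000, σ = 1945.462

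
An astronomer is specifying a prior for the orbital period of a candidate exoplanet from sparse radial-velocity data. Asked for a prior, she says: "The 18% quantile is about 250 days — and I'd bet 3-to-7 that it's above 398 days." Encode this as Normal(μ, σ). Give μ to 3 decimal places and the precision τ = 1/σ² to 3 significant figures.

μ = 344.095, τ = 9.46e-05

For Normal(μ,σ), the p-quantile is μ + z_p·σ. Here z_{0.18} = -0.9154, z_{0.7} = 0.5244.
So 250 = μ − 0.9154σ and 398 = μ + 0.5244σ.
Subtracting: σ = (398 − 250)/(0.5244 − (-0.9154)) = 102.795.
Then μ = 250 − (-0.9154)·102.795 = 344.095.
Precision τ = 1/σ² = 1/102.8² = 9.46e-05.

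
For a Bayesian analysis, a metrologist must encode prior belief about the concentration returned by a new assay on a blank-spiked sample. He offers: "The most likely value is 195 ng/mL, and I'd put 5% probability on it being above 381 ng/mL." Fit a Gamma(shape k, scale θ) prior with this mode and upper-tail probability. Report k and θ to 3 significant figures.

Gamma(k,θ) with k>1 has mode (k−1)θ, so θ = 195/(k−1).
Need P(X < 381) = 0.95 with θ tied to k this way. Start at k = 2, θ = 195: P(X<381) ≈ 0.581.
Too low — raise k to concentrate. Iterating converges to k ≈ 7.19.
Then θ = 195/(7.19−1) ≈ 31.5.

k ≈ 7.19, θ ≈ 31.5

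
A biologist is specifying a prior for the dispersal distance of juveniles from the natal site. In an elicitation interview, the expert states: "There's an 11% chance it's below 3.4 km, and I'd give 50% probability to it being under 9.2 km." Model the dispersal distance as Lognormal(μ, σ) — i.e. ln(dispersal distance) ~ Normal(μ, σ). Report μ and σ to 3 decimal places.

If T ~ Lognormal(μ,σ) then ln T ~ Normal(μ,σ), so the p-quantile of ln T is μ + z_p·σ.
ln(3.4) = 1.224 and ln(9.2) = 2.219; z_{0.11} = -1.227, z_{0.5} = 0.
σ = (2.219 − 1.224)/(0 − (-1.227)) = 0.812.
μ = 1.224 − (-1.227)·0.812 = 2.219.

μ ≈ 2.219, σ ≈ 0.812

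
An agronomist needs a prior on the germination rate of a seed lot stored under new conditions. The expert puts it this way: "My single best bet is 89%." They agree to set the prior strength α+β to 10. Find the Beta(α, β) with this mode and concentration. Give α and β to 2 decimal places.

α = 8.12, β = 1.88

For α,β > 1 the Beta mode is (α−1)/(α+β−2). With α+β = 10, the mode is (α−1)/8.
Set (α−1)/8 = 0.89 → α = 1 + 0.89·8 = 8.12.
β = 10 − α = 1.88.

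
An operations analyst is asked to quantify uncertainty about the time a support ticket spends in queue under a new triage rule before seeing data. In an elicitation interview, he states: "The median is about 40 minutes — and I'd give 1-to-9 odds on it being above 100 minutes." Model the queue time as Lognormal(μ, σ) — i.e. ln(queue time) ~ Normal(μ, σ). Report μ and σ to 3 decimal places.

If T ~ Lognormal(μ,σ) then ln T ~ Normal(μ,σ), so the p-quantile of ln T is μ + z_p·σ.
ln(40) = 3.689 and ln(100) = 4.605; z_{0.5} = 0, z_{0.9} = 1.282.
σ = (4.605 − 3.689)/(1.282 − (0)) = 0.715.
μ = 3.689 − (0)·0.715 = 3.689.

μ ≈ 3.689, σ ≈ 0.715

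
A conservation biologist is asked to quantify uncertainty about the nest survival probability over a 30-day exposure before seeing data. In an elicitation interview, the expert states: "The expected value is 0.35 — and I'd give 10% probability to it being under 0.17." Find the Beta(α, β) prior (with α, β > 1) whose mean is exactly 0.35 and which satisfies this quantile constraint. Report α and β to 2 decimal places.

With mean 0.35 fixed, write α = 0.35s, β = 0.65s where s = α+β.
Need P(θ < 0.17) = 0.1 under Beta(0.35s, 0.65s). Normal approximation: (q−m)/√(m(1−m)/s) ≈ z_{0.1} = -1.28, so s ≈ 0.35·0.65·(-1.28)²/(0.17−0.35)² = 11.5.
At s = 11.5: P(θ<0.17) ≈ 0.084. Adjusting to match 0.1 gives s ≈ 10.17.
So α = 0.35·10.17 ≈ 3.56, β = 0.65·10.17 ≈ 6.61.

α ≈ 3.56, β ≈ 6.61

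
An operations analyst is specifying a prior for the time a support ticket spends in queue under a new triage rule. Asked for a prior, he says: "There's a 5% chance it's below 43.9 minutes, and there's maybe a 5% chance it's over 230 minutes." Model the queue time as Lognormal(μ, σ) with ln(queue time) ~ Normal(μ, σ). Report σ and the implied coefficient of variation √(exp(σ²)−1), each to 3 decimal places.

If T ~ Lognormal(μ,σ) then ln T ~ Normal(μ,σ), so the p-quantile of ln T is μ + z_p·σ.
ln(43.9) = 3.782 and ln(230) = 5.438; z_{0.05} = -1.645, z_{0.95} = 1.645.
σ = (5.438 − 3.782)/(1.645 − (-1.645)) = 0.503.
μ = 3.782 − (-1.645)·0.503 = 4.610.
CV = √(exp(σ²)−1) = √(exp(0.2535)−1) = 0.537.

σ ≈ 0.503, CV ≈ 0.537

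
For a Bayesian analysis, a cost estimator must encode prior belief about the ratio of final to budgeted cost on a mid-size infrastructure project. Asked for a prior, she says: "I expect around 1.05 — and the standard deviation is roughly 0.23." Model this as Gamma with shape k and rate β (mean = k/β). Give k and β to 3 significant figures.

For Gamma(k, rate β): mean = k/β, variance = k/β², so CV = 1/√k.
CV = SD/mean = 0.23/1.05 = 0.219, hence k = 1/CV² = 20.8.
Then β = k/mean = 20.8/1.05 = 19.8.

k ≈ 20.8, β ≈ 19.8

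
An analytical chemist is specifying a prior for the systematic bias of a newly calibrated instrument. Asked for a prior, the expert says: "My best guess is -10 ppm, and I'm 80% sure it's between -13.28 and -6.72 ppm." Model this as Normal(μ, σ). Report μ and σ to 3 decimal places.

A symmetric 80% interval runs μ ± z·σ with z = 1.282.
Half-width = 3.28, so σ = 3.28/1.282 = 2.559.
μ is the stated best guess, -10.000.

μ = -10.000, σ = 2.559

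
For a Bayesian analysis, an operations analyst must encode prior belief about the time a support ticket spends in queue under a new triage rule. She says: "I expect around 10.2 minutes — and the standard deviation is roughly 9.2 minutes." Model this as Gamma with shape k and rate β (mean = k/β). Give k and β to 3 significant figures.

k ≈ 1.23, β ≈ 0.121

For Gamma(k, rate β): mean = k/β, variance = k/β², so CV = 1/√k.
CV = SD/mean = 9.2/10.2 = 0.902, hence k = 1/CV² = 1.23.
Then β = k/mean = 1.23/10.2 = 0.121.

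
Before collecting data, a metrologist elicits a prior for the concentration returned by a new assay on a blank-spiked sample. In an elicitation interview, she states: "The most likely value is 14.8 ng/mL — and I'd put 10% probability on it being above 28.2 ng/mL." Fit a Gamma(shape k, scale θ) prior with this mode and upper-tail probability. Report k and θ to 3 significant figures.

Gamma(k,θ) with k>1 has mode (k−1)θ, so θ = 14.8/(k−1).
Need P(X < 28.2) = 0.9 with θ tied to k this way. Start at k = 2, θ = 14.8: P(X<28.2) ≈ 0.568.
Too low — raise k to concentrate. Iterating converges to k ≈ 5.6.
Then θ = 14.8/(5.6−1) ≈ 3.22.

k ≈ 5.6, θ ≈ 3.22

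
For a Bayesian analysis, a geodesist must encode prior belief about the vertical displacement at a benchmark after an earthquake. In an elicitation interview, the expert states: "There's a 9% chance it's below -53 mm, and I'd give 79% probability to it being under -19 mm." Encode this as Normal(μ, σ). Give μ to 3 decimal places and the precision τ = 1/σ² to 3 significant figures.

μ = -31.769, τ = 0.00399

The p-quantile of Normal(μ,σ) is μ + z_p·σ, with z_{0.09} = -1.341 and z_{0.79} = 0.8064.
Eliminate σ: μ = (z₂·x₁ − z₁·x₂)/(z₂ − z₁) = (0.8064·-53 − (-1.341)·-19)/2.147 = -31.769.
Then σ = (x₂ − x₁)/(z₂ − z₁) = (-19 − -53)/2.147 = 15.835.
Precision τ = 1/σ² = 1/15.83² = 0.00399.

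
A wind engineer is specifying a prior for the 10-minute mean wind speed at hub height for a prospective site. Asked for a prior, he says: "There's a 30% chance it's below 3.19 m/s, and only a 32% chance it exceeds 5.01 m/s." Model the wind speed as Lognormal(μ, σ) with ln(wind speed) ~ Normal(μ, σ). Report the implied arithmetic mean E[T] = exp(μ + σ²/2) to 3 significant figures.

If T ~ Lognormal(μ,σ) then ln T ~ Normal(μ,σ), so the p-quantile of ln T is μ + z_p·σ.
ln(3.19) = 1.16 and ln(5.01) = 1.611; z_{0.3} = -0.5244, z_{0.68} = 0.4677.
σ = (1.611 − 1.16)/(0.4677 − (-0.5244)) = 0.455.
μ = 1.16 − (-0.5244)·0.455 = 1.399.
E[T] = exp(μ + σ²/2) = exp(1.399 + 0.1035) = 4.49 m/s.

E[T] ≈ 4.49 m/s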